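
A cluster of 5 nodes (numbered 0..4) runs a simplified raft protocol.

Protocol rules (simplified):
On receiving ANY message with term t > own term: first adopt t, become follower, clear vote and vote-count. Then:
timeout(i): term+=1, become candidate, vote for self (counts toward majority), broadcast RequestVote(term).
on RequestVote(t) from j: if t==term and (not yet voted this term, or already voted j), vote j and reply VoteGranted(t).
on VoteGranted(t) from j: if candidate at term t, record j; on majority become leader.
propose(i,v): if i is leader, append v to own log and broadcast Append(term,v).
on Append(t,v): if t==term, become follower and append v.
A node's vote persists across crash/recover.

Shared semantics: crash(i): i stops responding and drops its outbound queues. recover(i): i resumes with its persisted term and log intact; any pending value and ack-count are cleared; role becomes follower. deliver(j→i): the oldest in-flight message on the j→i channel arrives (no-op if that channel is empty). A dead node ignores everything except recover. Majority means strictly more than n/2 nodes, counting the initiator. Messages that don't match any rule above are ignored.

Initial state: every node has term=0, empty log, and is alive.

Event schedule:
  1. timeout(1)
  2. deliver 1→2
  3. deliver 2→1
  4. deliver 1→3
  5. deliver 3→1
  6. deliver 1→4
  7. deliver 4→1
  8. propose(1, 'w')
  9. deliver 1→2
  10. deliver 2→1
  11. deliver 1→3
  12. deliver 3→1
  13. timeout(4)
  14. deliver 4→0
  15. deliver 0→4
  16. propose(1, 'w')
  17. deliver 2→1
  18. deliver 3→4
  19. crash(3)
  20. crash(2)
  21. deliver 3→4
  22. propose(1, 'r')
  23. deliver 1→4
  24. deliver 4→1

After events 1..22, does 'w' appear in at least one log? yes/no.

yes

e1 timeout(1): 1[cand,t=1,-]
e2 deliver 1→2: 2[foll,t=1,-]
e3 deliver 2→1: ·
e4 deliver 1→3: 3[foll,t=1,-]
e5 deliver 3→1: 1[lead,t=1,-]
e6 deliver 1→4: 4[foll,t=1,-]
e7 deliver 4→1: ·
e8 propose(1,'w'): 1[lead,t=1,w]
e9 deliver 1→2: 2[foll,t=1,w]
e10 deliver 2→1: ·
e11 deliver 1→3: 3[foll,t=1,w]
e12 deliver 3→1: ·
e13 timeout(4): 4[cand,t=2,-]
e14 deliver 4→0: 0[foll,t=2,-]
e15 deliver 0→4: ·
e16 propose(1,'w'): 1[lead,t=1,w,w]
e17 deliver 2→1: ·
e18 deliver 3→4: ·
e19 crash(3): 3[✗foll,t=1,w]
e20 crash(2): 2[✗foll,t=1,w]
e21 deliver 3→4: ·
e22 propose(1,'r'): 1[lead,t=1,w,w,r]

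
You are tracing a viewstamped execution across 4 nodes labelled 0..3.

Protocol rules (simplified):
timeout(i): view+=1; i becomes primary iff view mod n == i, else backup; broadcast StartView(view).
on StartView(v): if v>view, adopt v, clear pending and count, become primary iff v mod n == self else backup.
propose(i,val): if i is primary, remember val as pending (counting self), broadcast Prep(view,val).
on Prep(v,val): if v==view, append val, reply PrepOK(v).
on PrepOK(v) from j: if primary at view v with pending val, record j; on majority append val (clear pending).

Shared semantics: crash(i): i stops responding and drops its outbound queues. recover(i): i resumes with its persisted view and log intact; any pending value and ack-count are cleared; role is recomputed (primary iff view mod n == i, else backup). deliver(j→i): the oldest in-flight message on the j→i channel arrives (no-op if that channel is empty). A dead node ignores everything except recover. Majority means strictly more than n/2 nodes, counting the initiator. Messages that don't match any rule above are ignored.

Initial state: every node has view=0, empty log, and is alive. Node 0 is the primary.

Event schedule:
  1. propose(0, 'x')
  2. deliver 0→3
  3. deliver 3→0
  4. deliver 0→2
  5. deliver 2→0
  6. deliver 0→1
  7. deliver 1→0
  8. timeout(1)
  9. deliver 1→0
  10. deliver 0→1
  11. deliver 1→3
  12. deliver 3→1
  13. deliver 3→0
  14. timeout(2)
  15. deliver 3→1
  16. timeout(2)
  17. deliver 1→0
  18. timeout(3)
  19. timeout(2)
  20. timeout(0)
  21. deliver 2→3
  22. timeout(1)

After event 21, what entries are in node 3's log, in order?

x

step 1 propose(0,'x'): —
step 2 deliver 0→3: 3={back,v=0,log=x}
step 3 deliver 3→0: —
step 4 deliver 0→2: 2={back,v=0,log=x}
step 5 deliver 2→0: 0={prim,v=0,log=x}
step 6 deliver 0→1: 1={back,v=0,log=x}
step 7 deliver 1→0: —
step 8 timeout(1): 1={prim,v=1,log=x}
step 9 deliver 1→0: 0={back,v=1,log=x}
step 10 deliver 0→1: —
step 11 deliver 1→3: 3={back,v=1,log=x}
step 12 deliver 3→1: —
step 13 deliver 3→0: —
step 14 timeout(2): 2={back,v=1,log=x}
step 15 deliver 3→1: —
step 16 timeout(2): 2={prim,v=2,log=x}
step 17 deliver 1→0: —
step 18 timeout(3): 3={back,v=2,log=x}
step 19 timeout(2): 2={back,v=3,log=x}
step 20 timeout(0): 0={back,v=2,log=x}
step 21 deliver 2→3: —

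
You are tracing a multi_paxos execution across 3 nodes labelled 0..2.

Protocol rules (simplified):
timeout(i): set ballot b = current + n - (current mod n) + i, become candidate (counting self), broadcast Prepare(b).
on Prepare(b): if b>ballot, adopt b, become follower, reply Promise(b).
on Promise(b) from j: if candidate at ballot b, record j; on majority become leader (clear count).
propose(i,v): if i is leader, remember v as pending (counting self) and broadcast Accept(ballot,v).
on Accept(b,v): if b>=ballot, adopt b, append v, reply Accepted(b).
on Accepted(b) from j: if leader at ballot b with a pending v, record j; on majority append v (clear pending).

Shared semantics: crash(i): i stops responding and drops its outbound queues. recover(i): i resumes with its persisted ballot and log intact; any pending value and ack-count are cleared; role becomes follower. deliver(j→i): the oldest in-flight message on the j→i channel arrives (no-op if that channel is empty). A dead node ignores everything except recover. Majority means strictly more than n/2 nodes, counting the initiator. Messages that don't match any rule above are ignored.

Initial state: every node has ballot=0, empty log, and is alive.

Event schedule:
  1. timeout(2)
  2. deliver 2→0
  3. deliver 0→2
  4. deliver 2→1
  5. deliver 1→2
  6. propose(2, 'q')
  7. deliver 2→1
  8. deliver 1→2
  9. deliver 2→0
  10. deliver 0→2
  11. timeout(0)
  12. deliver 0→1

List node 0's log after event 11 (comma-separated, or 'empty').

1. timeout(2):  <2:cand b5 ->
2. deliver 2→0:  <0:foll b5 ->
3. deliver 0→2:  <2:lead b5 ->
4. deliver 2→1:  <1:foll b5 ->
5. deliver 1→2:  nop
6. propose(2,'q'):  nop
7. deliver 2→1:  <1:foll b5 q>
8. deliver 1→2:  <2:lead b5 q>
9. deliver 2→0:  <0:foll b5 q>
10. deliver 0→2:  nop
11. timeout(0):  <0:cand b6 q>

q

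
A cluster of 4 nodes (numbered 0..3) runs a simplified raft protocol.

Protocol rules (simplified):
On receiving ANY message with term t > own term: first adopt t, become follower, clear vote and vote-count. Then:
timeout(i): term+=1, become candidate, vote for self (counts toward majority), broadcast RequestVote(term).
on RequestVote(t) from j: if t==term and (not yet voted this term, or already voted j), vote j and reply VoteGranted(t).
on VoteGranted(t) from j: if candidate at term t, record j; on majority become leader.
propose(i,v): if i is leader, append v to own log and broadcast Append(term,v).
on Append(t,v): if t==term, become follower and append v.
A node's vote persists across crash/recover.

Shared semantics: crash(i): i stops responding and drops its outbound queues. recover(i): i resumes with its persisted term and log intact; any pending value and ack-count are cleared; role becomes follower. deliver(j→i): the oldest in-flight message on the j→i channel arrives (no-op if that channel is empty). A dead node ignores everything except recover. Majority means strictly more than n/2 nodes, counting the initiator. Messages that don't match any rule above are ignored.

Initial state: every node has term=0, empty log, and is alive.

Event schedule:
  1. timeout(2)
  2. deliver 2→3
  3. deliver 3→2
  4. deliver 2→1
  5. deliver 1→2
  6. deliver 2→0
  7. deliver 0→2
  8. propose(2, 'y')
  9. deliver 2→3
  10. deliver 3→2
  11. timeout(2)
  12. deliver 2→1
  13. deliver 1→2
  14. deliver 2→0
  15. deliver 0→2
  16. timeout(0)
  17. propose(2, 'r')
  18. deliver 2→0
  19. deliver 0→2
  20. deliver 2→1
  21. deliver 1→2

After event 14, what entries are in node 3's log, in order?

[1] timeout(2) → N2(cand t1 [-])
[2] deliver 2→3 → N3(foll t1 [-])
[3] deliver 3→2 → ∅
[4] deliver 2→1 → N1(foll t1 [-])
[5] deliver 1→2 → N2(lead t1 [-])
[6] deliver 2→0 → N0(foll t1 [-])
[7] deliver 0→2 → ∅
[8] propose(2,'y') → N2(lead t1 [y])
[9] deliver 2→3 → N3(foll t1 [y])
[10] deliver 3→2 → ∅
[11] timeout(2) → N2(cand t2 [y])
[12] deliver 2→1 → N1(foll t1 [y])
[13] deliver 1→2 → ∅
[14] deliver 2→0 → N0(foll t1 [y])

y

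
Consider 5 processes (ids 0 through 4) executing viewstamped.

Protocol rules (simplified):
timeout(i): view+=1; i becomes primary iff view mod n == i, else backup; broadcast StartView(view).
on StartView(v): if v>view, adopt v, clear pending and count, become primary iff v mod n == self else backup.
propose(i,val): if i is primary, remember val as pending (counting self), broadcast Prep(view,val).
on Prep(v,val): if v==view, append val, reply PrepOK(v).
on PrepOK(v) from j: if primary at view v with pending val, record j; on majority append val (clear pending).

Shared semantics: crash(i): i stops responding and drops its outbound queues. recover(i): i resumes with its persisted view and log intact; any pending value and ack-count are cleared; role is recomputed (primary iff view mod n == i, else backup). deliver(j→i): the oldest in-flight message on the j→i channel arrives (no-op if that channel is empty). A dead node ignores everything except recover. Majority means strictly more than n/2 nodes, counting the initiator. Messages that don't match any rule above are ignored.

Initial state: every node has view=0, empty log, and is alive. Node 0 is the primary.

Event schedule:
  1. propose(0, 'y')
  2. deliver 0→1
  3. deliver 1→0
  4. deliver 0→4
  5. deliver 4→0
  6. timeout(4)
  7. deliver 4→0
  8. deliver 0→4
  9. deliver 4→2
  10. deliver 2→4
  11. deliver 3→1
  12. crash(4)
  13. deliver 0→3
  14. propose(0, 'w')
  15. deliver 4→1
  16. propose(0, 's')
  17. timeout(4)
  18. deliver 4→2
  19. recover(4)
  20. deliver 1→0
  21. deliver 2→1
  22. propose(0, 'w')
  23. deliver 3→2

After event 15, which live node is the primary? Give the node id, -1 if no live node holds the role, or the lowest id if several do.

1. propose(0,'y'):  nop
2. deliver 0→1:  <1:back v0 y>
3. deliver 1→0:  nop
4. deliver 0→4:  <4:back v0 y>
5. deliver 4→0:  <0:prim v0 y>
6. timeout(4):  <4:back v1 y>
7. deliver 4→0:  <0:back v1 y>
8. deliver 0→4:  nop
9. deliver 4→2:  <2:back v1 ->
10. deliver 2→4:  nop
11. deliver 3→1:  nop
12. crash(4):  <4:✗back v1 y>
13. deliver 0→3:  <3:back v0 y>
14. propose(0,'w'):  nop
15. deliver 4→1:  nop

-1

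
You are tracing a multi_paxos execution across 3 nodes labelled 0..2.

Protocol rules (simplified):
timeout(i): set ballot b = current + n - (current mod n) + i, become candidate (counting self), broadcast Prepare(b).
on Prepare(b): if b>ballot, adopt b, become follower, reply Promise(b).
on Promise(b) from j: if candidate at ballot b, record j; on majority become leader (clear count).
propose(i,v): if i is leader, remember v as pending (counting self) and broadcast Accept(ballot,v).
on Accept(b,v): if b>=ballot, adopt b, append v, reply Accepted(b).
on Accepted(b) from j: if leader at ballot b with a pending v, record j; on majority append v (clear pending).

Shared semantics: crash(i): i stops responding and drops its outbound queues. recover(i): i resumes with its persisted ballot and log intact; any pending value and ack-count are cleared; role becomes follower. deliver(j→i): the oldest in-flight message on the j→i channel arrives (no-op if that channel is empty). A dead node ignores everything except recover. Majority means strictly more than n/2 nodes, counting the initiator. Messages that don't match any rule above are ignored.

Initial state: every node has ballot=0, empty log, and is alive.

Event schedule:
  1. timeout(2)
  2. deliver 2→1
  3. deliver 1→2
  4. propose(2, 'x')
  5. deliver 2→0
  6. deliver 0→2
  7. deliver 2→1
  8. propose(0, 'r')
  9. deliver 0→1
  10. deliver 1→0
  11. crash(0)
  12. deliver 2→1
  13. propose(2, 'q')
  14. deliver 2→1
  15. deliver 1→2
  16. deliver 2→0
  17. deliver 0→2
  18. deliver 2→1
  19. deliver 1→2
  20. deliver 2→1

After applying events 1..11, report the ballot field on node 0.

5

after 1 — timeout(2): n2:cand/b5/[-]
after 2 — deliver 2→1: n1:foll/b5/[-]
after 3 — deliver 1→2: n2:lead/b5/[-]
after 4 — propose(2,'x'): ·
after 5 — deliver 2→0: n0:foll/b5/[-]
after 6 — deliver 0→2: ·
after 7 — deliver 2→1: n1:foll/b5/[x]
after 8 — propose(0,'r'): ·
after 9 — deliver 0→1: ·
after 10 — deliver 1→0: ·
after 11 — crash(0): n0:✗foll/b5/[-]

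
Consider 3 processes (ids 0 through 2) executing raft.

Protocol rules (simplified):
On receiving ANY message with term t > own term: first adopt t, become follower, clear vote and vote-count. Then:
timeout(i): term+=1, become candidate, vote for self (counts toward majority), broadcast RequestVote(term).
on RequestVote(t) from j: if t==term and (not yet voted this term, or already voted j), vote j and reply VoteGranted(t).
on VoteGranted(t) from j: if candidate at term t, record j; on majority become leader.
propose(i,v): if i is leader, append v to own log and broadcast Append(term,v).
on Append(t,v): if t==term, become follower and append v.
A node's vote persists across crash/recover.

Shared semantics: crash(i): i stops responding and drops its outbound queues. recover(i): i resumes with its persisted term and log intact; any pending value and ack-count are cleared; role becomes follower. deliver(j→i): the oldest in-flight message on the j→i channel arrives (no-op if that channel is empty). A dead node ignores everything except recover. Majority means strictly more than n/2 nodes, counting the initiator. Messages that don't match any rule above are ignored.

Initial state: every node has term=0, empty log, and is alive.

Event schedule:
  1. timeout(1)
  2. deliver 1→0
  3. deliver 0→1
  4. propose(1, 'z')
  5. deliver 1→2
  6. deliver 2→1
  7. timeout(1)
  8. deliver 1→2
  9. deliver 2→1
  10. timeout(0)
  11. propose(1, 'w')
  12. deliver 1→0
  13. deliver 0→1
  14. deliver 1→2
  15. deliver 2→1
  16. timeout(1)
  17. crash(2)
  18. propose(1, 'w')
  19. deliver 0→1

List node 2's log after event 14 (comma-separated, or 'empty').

step 1 timeout(1): 1={cand,t=1,log=-}
step 2 deliver 1→0: 0={foll,t=1,log=-}
step 3 deliver 0→1: 1={lead,t=1,log=-}
step 4 propose(1,'z'): 1={lead,t=1,log=z}
step 5 deliver 1→2: 2={foll,t=1,log=-}
step 6 deliver 2→1: —
step 7 timeout(1): 1={cand,t=2,log=z}
step 8 deliver 1→2: 2={foll,t=1,log=z}
step 9 deliver 2→1: —
step 10 timeout(0): 0={cand,t=2,log=-}
step 11 propose(1,'w'): —
step 12 deliver 1→0: —
step 13 deliver 0→1: —
step 14 deliver 1→2: 2={foll,t=2,log=z}

z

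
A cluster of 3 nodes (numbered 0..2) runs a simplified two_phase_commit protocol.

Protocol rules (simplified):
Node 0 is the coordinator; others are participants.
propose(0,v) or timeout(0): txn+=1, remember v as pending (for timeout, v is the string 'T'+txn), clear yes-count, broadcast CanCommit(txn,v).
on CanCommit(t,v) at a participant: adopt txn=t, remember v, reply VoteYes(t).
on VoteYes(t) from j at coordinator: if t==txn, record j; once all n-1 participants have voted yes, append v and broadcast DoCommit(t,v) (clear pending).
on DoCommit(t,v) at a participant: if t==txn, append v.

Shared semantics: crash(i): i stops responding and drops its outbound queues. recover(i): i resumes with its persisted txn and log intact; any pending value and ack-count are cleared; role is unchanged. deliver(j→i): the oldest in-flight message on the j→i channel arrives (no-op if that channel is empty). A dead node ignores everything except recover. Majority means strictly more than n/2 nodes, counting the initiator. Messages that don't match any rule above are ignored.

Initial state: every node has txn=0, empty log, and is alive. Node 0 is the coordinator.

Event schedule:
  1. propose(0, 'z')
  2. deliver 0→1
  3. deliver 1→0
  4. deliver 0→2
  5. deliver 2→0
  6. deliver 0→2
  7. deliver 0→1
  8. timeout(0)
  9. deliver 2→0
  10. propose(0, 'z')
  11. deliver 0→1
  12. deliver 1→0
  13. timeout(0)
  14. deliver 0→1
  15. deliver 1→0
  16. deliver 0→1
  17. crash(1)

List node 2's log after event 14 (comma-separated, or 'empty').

e1 propose(0,'z'): 0[coor,t=1,-]
e2 deliver 0→1: 1[part,t=1,-]
e3 deliver 1→0: ·
e4 deliver 0→2: 2[part,t=1,-]
e5 deliver 2→0: 0[coor,t=1,z]
e6 deliver 0→2: 2[part,t=1,z]
e7 deliver 0→1: 1[part,t=1,z]
e8 timeout(0): 0[coor,t=2,z]
e9 deliver 2→0: ·
e10 propose(0,'z'): 0[coor,t=3,z]
e11 deliver 0→1: 1[part,t=2,z]
e12 deliver 1→0: ·
e13 timeout(0): 0[coor,t=4,z]
e14 deliver 0→1: 1[part,t=3,z]

z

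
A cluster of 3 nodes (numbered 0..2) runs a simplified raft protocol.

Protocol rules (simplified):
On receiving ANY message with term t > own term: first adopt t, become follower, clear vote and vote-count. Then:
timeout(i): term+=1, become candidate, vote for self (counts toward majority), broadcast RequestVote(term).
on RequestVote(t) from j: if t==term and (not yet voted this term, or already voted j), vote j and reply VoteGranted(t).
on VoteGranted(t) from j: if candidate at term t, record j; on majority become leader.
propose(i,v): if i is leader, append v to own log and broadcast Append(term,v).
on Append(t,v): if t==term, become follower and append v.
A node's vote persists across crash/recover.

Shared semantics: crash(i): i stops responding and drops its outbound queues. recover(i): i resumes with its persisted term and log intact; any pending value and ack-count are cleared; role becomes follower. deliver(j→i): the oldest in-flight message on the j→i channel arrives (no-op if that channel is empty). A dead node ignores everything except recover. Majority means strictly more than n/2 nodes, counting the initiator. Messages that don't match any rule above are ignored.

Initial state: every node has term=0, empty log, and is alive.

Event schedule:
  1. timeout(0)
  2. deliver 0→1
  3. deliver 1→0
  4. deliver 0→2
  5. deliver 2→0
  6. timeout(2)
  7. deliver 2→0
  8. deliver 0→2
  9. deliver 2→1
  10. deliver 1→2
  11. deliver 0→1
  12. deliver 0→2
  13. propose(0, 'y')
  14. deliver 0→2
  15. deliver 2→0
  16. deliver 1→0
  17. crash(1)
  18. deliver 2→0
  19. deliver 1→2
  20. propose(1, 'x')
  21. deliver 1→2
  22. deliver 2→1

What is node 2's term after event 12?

2

[1] timeout(0) → N0(cand t1 [-])
[2] deliver 0→1 → N1(foll t1 [-])
[3] deliver 1→0 → N0(lead t1 [-])
[4] deliver 0→2 → N2(foll t1 [-])
[5] deliver 2→0 → ∅
[6] timeout(2) → N2(cand t2 [-])
[7] deliver 2→0 → N0(foll t2 [-])
[8] deliver 0→2 → N2(lead t2 [-])
[9] deliver 2→1 → N1(foll t2 [-])
[10] deliver 1→2 → ∅
[11] deliver 0→1 → ∅
[12] deliver 0→2 → ∅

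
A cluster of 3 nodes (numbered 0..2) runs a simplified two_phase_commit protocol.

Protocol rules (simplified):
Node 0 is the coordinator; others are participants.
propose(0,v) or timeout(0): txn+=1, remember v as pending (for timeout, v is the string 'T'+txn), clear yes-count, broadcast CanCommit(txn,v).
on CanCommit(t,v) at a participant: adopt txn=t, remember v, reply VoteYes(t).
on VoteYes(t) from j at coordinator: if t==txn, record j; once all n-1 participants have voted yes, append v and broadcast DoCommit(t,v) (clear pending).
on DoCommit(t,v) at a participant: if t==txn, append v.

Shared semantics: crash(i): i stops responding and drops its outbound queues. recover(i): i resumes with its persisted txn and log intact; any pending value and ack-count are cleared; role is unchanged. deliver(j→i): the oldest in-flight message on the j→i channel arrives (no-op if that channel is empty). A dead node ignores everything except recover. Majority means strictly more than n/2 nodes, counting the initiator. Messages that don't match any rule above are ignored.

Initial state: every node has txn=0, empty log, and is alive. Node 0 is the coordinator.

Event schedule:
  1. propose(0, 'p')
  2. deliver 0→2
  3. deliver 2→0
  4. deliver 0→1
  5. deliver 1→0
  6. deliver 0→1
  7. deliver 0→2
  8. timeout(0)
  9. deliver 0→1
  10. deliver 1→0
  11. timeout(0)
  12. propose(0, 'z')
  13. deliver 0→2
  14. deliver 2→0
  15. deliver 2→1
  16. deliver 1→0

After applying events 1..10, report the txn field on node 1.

2

step 1 propose(0,'p'): 0={coor,t=1,log=-}
step 2 deliver 0→2: 2={part,t=1,log=-}
step 3 deliver 2→0: —
step 4 deliver 0→1: 1={part,t=1,log=-}
step 5 deliver 1→0: 0={coor,t=1,log=p}
step 6 deliver 0→1: 1={part,t=1,log=p}
step 7 deliver 0→2: 2={part,t=1,log=p}
step 8 timeout(0): 0={coor,t=2,log=p}
step 9 deliver 0→1: 1={part,t=2,log=p}
step 10 deliver 1→0: —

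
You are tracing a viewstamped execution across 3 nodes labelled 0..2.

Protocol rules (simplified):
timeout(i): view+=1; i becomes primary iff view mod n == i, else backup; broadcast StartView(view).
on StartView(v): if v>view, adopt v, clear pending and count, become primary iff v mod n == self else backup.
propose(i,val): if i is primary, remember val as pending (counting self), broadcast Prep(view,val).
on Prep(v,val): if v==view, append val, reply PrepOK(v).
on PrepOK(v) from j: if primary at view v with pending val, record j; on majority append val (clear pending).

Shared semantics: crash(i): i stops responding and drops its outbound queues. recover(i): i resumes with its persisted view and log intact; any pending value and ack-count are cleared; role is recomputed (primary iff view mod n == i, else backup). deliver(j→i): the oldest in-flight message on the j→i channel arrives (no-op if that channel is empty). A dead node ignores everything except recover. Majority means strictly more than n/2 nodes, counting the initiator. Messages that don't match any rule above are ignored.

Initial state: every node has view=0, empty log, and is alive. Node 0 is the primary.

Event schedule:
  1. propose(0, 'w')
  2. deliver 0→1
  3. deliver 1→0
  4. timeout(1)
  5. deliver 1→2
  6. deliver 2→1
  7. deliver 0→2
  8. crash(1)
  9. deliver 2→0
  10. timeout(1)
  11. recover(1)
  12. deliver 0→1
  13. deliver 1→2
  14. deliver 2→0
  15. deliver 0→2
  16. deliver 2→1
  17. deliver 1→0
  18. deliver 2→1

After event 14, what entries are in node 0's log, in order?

w

[1] propose(0,'w') → ∅
[2] deliver 0→1 → N1(back v0 [w])
[3] deliver 1→0 → N0(prim v0 [w])
[4] timeout(1) → N1(prim v1 [w])
[5] deliver 1→2 → N2(back v1 [-])
[6] deliver 2→1 → ∅
[7] deliver 0→2 → ∅
[8] crash(1) → N1(✗prim v1 [w])
[9] deliver 2→0 → ∅
[10] timeout(1) → ∅
[11] recover(1) → N1(prim v1 [w])
[12] deliver 0→1 → ∅
[13] deliver 1→2 → ∅
[14] deliver 2→0 → ∅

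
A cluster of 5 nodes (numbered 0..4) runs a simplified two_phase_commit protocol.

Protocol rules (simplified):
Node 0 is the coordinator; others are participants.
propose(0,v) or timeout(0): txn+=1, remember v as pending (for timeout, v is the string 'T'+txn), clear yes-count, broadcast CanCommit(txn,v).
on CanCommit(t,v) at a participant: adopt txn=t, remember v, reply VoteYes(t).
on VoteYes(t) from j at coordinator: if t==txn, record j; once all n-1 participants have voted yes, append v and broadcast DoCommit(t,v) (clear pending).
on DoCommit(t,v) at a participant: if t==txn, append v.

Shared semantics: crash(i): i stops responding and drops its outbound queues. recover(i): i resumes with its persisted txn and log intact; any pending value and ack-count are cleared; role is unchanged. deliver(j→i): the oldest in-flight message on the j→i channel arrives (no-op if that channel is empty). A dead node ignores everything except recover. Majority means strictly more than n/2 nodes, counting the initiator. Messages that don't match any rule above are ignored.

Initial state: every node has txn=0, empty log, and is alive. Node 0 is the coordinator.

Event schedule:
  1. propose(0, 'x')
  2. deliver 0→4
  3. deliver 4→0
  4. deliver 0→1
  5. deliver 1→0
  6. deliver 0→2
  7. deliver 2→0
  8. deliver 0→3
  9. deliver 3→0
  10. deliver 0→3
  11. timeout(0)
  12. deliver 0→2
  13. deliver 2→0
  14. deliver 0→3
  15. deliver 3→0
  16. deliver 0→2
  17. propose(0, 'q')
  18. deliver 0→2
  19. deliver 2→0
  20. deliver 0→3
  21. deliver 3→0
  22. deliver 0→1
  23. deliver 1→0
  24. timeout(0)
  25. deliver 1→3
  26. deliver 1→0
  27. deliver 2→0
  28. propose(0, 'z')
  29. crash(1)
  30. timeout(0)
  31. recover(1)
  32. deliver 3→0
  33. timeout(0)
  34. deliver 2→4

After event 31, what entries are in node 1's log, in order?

x

after 1 — propose(0,'x'): n0:coor/t1/[-]
after 2 — deliver 0→4: n4:part/t1/[-]
after 3 — deliver 4→0: ·
after 4 — deliver 0→1: n1:part/t1/[-]
after 5 — deliver 1→0: ·
after 6 — deliver 0→2: n2:part/t1/[-]
after 7 — deliver 2→0: ·
after 8 — deliver 0→3: n3:part/t1/[-]
after 9 — deliver 3→0: n0:coor/t1/[x]
after 10 — deliver 0→3: n3:part/t1/[x]
after 11 — timeout(0): n0:coor/t2/[x]
after 12 — deliver 0→2: n2:part/t1/[x]
after 13 — deliver 2→0: ·
after 14 — deliver 0→3: n3:part/t2/[x]
after 15 — deliver 3→0: ·
after 16 — deliver 0→2: n2:part/t2/[x]
after 17 — propose(0,'q'): n0:coor/t3/[x]
after 18 — deliver 0→2: n2:part/t3/[x]
after 19 — deliver 2→0: ·
after 20 — deliver 0→3: n3:part/t3/[x]
after 21 — deliver 3→0: ·
after 22 — deliver 0→1: n1:part/t1/[x]
after 23 — deliver 1→0: ·
after 24 — timeout(0): n0:coor/t4/[x]
after 25 — deliver 1→3: ·
after 26 — deliver 1→0: ·
after 27 — deliver 2→0: ·
after 28 — propose(0,'z'): n0:coor/t5/[x]
after 29 — crash(1): n1:✗part/t1/[x]
after 30 — timeout(0): n0:coor/t6/[x]
after 31 — recover(1): n1:part/t1/[x]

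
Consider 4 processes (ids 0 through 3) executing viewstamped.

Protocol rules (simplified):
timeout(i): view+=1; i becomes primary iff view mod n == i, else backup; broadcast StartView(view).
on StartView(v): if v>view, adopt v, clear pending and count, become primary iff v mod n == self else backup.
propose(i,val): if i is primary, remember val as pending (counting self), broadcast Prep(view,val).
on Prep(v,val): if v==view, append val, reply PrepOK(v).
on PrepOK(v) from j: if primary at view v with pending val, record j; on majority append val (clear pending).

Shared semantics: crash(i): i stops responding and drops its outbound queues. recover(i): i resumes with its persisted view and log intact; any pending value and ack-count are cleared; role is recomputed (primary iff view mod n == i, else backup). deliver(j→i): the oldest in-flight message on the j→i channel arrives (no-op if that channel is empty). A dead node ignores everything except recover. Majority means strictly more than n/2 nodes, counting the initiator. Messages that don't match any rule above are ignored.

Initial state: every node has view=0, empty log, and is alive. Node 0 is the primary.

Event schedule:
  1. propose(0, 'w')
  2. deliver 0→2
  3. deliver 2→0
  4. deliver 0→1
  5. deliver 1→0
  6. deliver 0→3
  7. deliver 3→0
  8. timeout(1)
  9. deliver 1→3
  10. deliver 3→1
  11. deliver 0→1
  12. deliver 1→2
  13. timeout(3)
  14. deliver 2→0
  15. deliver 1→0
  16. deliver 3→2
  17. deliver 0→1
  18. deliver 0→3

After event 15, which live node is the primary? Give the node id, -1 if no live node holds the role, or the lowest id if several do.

step 1 propose(0,'w'): —
step 2 deliver 0→2: 2={back,v=0,log=w}
step 3 deliver 2→0: —
step 4 deliver 0→1: 1={back,v=0,log=w}
step 5 deliver 1→0: 0={prim,v=0,log=w}
step 6 deliver 0→3: 3={back,v=0,log=w}
step 7 deliver 3→0: —
step 8 timeout(1): 1={prim,v=1,log=w}
step 9 deliver 1→3: 3={back,v=1,log=w}
step 10 deliver 3→1: —
step 11 deliver 0→1: —
step 12 deliver 1→2: 2={back,v=1,log=w}
step 13 timeout(3): 3={back,v=2,log=w}
step 14 deliver 2→0: —
step 15 deliver 1→0: 0={back,v=1,log=w}

1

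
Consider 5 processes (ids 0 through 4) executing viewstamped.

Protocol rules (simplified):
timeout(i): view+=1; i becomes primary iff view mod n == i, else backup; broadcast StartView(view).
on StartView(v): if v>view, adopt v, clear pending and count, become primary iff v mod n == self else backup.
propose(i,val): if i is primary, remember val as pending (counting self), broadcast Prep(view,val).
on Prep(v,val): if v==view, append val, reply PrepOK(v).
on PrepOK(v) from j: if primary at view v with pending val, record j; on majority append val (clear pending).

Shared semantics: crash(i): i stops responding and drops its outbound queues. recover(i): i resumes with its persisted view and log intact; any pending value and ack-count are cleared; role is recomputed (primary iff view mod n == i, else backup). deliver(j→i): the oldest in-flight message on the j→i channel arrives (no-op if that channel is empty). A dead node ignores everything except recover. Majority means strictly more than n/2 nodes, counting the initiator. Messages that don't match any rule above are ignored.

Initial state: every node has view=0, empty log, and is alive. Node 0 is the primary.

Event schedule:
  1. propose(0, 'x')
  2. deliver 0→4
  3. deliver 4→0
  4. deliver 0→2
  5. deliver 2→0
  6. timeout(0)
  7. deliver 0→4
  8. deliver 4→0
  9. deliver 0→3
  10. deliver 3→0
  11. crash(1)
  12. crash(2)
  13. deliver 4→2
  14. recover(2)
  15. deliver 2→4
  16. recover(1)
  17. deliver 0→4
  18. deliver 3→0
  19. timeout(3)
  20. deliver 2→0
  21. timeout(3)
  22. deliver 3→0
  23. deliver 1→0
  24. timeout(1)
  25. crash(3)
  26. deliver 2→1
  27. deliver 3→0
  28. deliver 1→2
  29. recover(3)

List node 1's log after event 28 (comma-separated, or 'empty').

after 1 — propose(0,'x'): ·
after 2 — deliver 0→4: n4:back/v0/[x]
after 3 — deliver 4→0: ·
after 4 — deliver 0→2: n2:back/v0/[x]
after 5 — deliver 2→0: n0:prim/v0/[x]
after 6 — timeout(0): n0:back/v1/[x]
after 7 — deliver 0→4: n4:back/v1/[x]
after 8 — deliver 4→0: ·
after 9 — deliver 0→3: n3:back/v0/[x]
after 10 — deliver 3→0: ·
after 11 — crash(1): n1:✗back/v0/[-]
after 12 — crash(2): n2:✗back/v0/[x]
after 13 — deliver 4→2: ·
after 14 — recover(2): n2:back/v0/[x]
after 15 — deliver 2→4: ·
after 16 — recover(1): n1:back/v0/[-]
after 17 — deliver 0→4: ·
after 18 — deliver 3→0: ·
after 19 — timeout(3): n3:back/v1/[x]
after 20 — deliver 2→0: ·
after 21 — timeout(3): n3:back/v2/[x]
after 22 — deliver 3→0: ·
after 23 — deliver 1→0: ·
after 24 — timeout(1): n1:prim/v1/[-]
after 25 — crash(3): n3:✗back/v2/[x]
after 26 — deliver 2→1: ·
after 27 — deliver 3→0: ·
after 28 — deliver 1→2: n2:back/v1/[x]

empty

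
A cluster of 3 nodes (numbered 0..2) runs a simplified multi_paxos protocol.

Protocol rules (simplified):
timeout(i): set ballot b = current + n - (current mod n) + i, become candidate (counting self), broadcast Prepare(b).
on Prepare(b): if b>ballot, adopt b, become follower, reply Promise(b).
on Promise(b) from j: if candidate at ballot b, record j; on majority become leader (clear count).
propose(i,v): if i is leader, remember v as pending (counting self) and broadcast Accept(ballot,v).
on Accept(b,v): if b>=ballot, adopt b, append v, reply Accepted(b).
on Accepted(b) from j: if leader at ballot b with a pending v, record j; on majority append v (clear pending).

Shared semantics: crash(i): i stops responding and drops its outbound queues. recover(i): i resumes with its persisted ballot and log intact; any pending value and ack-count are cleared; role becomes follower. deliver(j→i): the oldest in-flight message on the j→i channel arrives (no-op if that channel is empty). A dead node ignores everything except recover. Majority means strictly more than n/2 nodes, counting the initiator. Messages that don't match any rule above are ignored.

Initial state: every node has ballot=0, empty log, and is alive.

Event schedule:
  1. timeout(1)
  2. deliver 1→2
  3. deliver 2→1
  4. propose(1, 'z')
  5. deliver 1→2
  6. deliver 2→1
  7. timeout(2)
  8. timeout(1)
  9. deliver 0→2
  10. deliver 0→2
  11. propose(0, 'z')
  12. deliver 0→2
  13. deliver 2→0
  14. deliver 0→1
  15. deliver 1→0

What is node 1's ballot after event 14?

7

e1 timeout(1): 1[cand,b=4,-]
e2 deliver 1→2: 2[foll,b=4,-]
e3 deliver 2→1: 1[lead,b=4,-]
e4 propose(1,'z'): ·
e5 deliver 1→2: 2[foll,b=4,z]
e6 deliver 2→1: 1[lead,b=4,z]
e7 timeout(2): 2[cand,b=8,z]
e8 timeout(1): 1[cand,b=7,z]
e9 deliver 0→2: ·
e10 deliver 0→2: ·
e11 propose(0,'z'): ·
e12 deliver 0→2: ·
e13 deliver 2→0: 0[foll,b=8,-]
e14 deliver 0→1: ·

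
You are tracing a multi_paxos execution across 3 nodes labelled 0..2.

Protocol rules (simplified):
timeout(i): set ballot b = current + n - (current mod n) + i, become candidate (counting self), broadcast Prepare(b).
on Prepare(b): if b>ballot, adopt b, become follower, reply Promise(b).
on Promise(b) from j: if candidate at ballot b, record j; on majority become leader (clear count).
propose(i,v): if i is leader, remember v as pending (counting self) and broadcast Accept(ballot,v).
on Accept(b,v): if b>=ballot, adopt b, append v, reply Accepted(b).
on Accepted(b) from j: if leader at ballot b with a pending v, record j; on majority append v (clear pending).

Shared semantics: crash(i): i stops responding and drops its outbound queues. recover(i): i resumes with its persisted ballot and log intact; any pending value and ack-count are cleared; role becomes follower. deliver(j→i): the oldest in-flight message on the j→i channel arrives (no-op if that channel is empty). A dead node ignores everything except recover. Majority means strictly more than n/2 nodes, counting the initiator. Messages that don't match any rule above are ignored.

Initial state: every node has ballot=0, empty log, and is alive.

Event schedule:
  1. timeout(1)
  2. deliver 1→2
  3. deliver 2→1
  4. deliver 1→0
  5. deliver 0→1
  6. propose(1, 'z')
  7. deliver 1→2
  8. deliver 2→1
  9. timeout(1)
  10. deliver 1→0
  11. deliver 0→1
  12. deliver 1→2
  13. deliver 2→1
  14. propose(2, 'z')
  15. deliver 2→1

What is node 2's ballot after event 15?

step 1 timeout(1): 1={cand,b=4,log=-}
step 2 deliver 1→2: 2={foll,b=4,log=-}
step 3 deliver 2→1: 1={lead,b=4,log=-}
step 4 deliver 1→0: 0={foll,b=4,log=-}
step 5 deliver 0→1: —
step 6 propose(1,'z'): —
step 7 deliver 1→2: 2={foll,b=4,log=z}
step 8 deliver 2→1: 1={lead,b=4,log=z}
step 9 timeout(1): 1={cand,b=7,log=z}
step 10 deliver 1→0: 0={foll,b=4,log=z}
step 11 deliver 0→1: —
step 12 deliver 1→2: 2={foll,b=7,log=z}
step 13 deliver 2→1: 1={lead,b=7,log=z}
step 14 propose(2,'z'): —
step 15 deliver 2→1: —

7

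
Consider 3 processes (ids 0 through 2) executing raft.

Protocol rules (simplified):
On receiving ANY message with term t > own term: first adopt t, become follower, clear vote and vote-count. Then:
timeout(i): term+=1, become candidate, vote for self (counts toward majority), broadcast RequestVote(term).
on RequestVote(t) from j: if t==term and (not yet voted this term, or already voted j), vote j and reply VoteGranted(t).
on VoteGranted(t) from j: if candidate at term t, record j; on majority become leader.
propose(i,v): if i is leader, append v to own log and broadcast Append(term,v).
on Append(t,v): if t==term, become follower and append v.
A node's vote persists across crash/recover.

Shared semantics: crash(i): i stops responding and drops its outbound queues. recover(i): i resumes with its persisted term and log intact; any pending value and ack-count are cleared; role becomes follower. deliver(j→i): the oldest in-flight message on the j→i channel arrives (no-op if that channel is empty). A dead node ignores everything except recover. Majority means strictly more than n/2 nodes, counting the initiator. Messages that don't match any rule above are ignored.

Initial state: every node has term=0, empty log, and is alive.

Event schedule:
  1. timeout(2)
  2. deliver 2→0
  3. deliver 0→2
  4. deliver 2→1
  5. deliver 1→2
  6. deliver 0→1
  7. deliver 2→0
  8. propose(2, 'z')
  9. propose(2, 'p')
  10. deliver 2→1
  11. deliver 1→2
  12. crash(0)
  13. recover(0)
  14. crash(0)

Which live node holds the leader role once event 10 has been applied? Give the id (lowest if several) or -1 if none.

2

e1 timeout(2): 2[cand,t=1,-]
e2 deliver 2→0: 0[foll,t=1,-]
e3 deliver 0→2: 2[lead,t=1,-]
e4 deliver 2→1: 1[foll,t=1,-]
e5 deliver 1→2: ·
e6 deliver 0→1: ·
e7 deliver 2→0: ·
e8 propose(2,'z'): 2[lead,t=1,z]
e9 propose(2,'p'): 2[lead,t=1,z,p]
e10 deliver 2→1: 1[foll,t=1,z]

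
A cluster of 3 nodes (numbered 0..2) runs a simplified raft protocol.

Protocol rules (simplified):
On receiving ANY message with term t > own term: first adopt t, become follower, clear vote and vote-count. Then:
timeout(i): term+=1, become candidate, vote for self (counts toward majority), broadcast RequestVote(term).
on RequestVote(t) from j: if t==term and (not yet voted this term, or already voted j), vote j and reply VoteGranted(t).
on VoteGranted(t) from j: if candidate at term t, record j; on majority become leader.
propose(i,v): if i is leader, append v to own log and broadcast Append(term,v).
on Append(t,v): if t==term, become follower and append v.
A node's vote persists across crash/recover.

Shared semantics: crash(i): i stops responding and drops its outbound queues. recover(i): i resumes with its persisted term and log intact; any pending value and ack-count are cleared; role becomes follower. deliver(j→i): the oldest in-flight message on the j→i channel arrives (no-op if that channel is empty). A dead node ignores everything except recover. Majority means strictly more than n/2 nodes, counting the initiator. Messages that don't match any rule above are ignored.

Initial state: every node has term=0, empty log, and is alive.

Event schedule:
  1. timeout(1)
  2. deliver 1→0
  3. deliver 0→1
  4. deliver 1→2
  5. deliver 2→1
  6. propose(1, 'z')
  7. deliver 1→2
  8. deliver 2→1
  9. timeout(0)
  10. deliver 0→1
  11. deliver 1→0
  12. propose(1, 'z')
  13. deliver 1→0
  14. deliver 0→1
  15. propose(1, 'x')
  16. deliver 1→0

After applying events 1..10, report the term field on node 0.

step 1 timeout(1): 1={cand,t=1,log=-}
step 2 deliver 1→0: 0={foll,t=1,log=-}
step 3 deliver 0→1: 1={lead,t=1,log=-}
step 4 deliver 1→2: 2={foll,t=1,log=-}
step 5 deliver 2→1: —
step 6 propose(1,'z'): 1={lead,t=1,log=z}
step 7 deliver 1→2: 2={foll,t=1,log=z}
step 8 deliver 2→1: —
step 9 timeout(0): 0={cand,t=2,log=-}
step 10 deliver 0→1: 1={foll,t=2,log=z}

2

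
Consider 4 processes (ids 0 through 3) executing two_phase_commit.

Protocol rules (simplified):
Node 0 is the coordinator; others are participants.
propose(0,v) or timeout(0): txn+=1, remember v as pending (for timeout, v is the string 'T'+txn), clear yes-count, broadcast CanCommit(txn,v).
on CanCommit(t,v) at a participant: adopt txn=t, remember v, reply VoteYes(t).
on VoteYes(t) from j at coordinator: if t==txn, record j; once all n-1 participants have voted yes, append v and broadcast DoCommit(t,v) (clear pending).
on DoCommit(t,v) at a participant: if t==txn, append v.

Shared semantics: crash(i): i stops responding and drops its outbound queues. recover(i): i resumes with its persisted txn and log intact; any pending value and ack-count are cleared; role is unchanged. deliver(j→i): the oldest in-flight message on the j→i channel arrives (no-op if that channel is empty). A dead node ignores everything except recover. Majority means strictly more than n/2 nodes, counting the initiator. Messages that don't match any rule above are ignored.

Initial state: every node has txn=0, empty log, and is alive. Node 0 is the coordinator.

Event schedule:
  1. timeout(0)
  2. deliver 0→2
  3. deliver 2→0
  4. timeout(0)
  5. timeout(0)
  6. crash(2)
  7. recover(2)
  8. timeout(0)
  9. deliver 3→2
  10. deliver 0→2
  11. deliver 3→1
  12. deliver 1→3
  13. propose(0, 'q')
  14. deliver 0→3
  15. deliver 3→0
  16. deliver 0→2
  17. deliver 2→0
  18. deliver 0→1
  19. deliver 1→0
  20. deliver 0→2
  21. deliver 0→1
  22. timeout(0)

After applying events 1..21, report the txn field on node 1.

e1 timeout(0): 0[coor,t=1,-]
e2 deliver 0→2: 2[part,t=1,-]
e3 deliver 2→0: ·
e4 timeout(0): 0[coor,t=2,-]
e5 timeout(0): 0[coor,t=3,-]
e6 crash(2): 2[✗part,t=1,-]
e7 recover(2): 2[part,t=1,-]
e8 timeout(0): 0[coor,t=4,-]
e9 deliver 3→2: ·
e10 deliver 0→2: 2[part,t=2,-]
e11 deliver 3→1: ·
e12 deliver 1→3: ·
e13 propose(0,'q'): 0[coor,t=5,-]
e14 deliver 0→3: 3[part,t=1,-]
e15 deliver 3→0: ·
e16 deliver 0→2: 2[part,t=3,-]
e17 deliver 2→0: ·
e18 deliver 0→1: 1[part,t=1,-]
e19 deliver 1→0: ·
e20 deliver 0→2: 2[part,t=4,-]
e21 deliver 0→1: 1[part,t=2,-]

2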